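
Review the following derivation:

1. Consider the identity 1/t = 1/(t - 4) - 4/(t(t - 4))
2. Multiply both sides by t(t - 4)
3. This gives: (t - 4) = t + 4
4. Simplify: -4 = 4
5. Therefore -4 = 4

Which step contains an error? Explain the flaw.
Step 3: This gives: (t - 4) = t + 4

Step 3 makes a sign error when clearing denominators. Multiplying -4/(t(t - 4)) by t(t - 4) gives -4, not +4. The correct result is (t - 4) = t - 4, which is trivially true, not (t - 4) = t + 4. (Step 1 is a valid identity: 1/(t - 4) - 4/(t(t - 4)) = (t - 4)/(t(t - 4)) = 1/t.)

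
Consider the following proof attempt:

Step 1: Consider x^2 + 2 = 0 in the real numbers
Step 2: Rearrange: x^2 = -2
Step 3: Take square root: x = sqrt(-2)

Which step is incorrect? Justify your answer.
Step 3: Take square root: x = sqrt(-2)

Step 3 takes the square root of -2, which is negative. In the real number system, the square root of a negative number is undefined. The equation x^2 + 2 = 0 has no real solutions. Square roots of negative numbers only exist in the complex numbers.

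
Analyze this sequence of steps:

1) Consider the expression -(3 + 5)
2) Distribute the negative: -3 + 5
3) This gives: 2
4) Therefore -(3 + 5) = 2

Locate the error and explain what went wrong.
Step 2: Distribute the negative: -3 + 5

Step 2 incorrectly distributes the negative sign. The correct distribution is -(3 + 5) = -3 - 5 = -8. The negative must be applied to both terms, not just the first. The error treats -(3 + 5) as -3 + 5, which equals 2 instead of -8.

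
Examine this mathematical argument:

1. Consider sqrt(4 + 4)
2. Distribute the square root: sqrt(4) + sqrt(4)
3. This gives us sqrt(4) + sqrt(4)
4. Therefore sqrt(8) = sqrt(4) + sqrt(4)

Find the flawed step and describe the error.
Step 2: Distribute the square root: sqrt(4) + sqrt(4)

Step 2 incorrectly 'distributes' the square root over addition. The square root function does not distribute: sqrt(a + b) ≠ sqrt(a) + sqrt(b). In fact, sqrt(4 + 4) = sqrt(8) ≈ 2.8284, while sqrt(4) + sqrt(4) ≈ 4.0000.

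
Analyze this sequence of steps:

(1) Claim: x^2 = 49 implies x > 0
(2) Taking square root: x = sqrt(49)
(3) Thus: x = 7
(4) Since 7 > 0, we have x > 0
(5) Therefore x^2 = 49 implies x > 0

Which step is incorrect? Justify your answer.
Step 2: Taking square root: x = sqrt(49)

Step 2 takes the square root and assumes the positive root only. The equation x^2 = 49 actually has two solutions: x = 7 and x = -7. The proof silently assumes x > 0 without justification, then uses this assumption to conclude x > 0, which is circular. The counterexample x = -7 shows the claim is false.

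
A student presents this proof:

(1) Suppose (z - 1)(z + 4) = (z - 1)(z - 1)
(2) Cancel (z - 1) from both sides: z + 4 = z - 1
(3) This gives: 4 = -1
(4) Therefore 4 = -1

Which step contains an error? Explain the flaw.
Step 2: Cancel (z - 1) from both sides: z + 4 = z - 1

Step 2 cancels (z - 1) from both sides. This is only valid if (z - 1) ≠ 0, i.e., z ≠ 1. When z = 1, both sides equal zero regardless of the other factors. The correct approach requires considering z = 1 as a separate case.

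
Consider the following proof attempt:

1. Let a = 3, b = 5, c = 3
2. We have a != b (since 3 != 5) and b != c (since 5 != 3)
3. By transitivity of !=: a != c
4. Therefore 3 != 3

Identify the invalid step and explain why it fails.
Step 3: By transitivity of !=: a != c

Step 3 incorrectly applies transitivity to the '!=' relation. Transitivity states: if a R b and b R c, then a R c. However, '!=' is not transitive. Counterexample: 3 != 5 and 5 != 3, but 3 = 3 (both equal 3). Transitivity holds for relations like <, <=, =, but not for !=.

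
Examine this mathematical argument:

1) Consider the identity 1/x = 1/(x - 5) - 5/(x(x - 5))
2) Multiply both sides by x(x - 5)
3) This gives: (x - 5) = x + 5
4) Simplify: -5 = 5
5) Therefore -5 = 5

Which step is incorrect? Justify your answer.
Step 3: This gives: (x - 5) = x + 5

Step 3 makes a sign error when clearing denominators. Multiplying -5/(x(x - 5)) by x(x - 5) gives -5, not +5. The correct result is (x - 5) = x - 5, which is trivially true, not (x - 5) = x + 5. (Step 1 is a valid identity: 1/(x - 5) - 5/(x(x - 5)) = (x - 5)/(x(x - 5)) = 1/x.)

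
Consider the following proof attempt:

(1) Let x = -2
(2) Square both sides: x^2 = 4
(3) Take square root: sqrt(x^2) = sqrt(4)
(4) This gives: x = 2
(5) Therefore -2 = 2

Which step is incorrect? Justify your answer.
Step 4: This gives: x = 2

Step 4 incorrectly states that sqrt(x^2) = x. The correct identity is sqrt(x^2) = |x|. Since x = -2 < 0, we have sqrt(x^2) = |-2| = 2, not x = -2.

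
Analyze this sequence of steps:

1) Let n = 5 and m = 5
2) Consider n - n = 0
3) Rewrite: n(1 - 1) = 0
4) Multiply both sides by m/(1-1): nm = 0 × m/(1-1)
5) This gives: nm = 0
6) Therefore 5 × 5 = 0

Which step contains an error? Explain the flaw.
Step 4: Multiply both sides by m/(1-1): nm = 0 × m/(1-1)

Step 4 multiplies both sides by m/(1-1). However, 1-1 = 0, so this is multiplication by m/0, which is undefined. We cannot multiply by an undefined expression.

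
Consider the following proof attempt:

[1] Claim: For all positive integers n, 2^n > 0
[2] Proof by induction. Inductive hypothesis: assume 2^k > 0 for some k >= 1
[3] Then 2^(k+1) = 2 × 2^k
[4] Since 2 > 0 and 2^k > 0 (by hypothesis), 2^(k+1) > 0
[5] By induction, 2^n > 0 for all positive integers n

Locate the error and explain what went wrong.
Step 5: By induction, 2^n > 0 for all positive integers n

Step 5 concludes the proof by induction, but no base case was ever established. A valid induction proof requires: (1) a base case proving 2^1 > 0, and (2) an inductive step showing IF 2^k > 0 THEN 2^(k+1) > 0. Steps 2-4 correctly establish the inductive step, but without the base case the conclusion in step 5 does not follow.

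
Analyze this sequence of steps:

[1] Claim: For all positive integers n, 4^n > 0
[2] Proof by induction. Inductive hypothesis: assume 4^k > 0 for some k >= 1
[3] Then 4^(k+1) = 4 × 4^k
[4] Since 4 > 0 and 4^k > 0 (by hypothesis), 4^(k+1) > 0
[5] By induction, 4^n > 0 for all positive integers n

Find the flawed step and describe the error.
Step 5: By induction, 4^n > 0 for all positive integers n

Step 5 concludes the proof by induction, but no base case was ever established. A valid induction proof requires: (1) a base case proving 4^1 > 0, and (2) an inductive step showing IF 4^k > 0 THEN 4^(k+1) > 0. Steps 2-4 correctly establish the inductive step, but without the base case the conclusion in step 5 does not follow.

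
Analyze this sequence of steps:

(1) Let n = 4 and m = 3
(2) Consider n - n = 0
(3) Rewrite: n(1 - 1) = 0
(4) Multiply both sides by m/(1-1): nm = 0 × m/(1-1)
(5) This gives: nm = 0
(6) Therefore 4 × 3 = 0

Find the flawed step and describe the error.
Step 4: Multiply both sides by m/(1-1): nm = 0 × m/(1-1)

Step 4 multiplies both sides by m/(1-1). However, 1-1 = 0, so this is multiplication by m/0, which is undefined. We cannot multiply by an undefined expression.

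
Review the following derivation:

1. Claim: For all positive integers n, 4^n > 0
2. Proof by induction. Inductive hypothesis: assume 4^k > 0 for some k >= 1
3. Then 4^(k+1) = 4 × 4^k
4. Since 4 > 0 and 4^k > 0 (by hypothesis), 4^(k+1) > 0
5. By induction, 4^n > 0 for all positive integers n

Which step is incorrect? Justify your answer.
Step 5: By induction, 4^n > 0 for all positive integers n

Step 5 concludes the proof by induction, but no base case was ever established. A valid induction proof requires: (1) a base case proving 4^1 > 0, and (2) an inductive step showing IF 4^k > 0 THEN 4^(k+1) > 0. Steps 2-4 correctly establish the inductive step, but without the base case the conclusion in step 5 does not follow.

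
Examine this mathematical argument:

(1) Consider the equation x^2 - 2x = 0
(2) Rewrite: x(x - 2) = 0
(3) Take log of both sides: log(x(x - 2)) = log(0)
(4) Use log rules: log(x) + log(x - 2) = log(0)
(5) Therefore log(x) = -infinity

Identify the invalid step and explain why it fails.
Step 3: Take log of both sides: log(x(x - 2)) = log(0)

Step 3 takes the logarithm of both sides, resulting in log(0) on the right side. The logarithm is only defined for positive numbers; log(0) is undefined (approaches negative infinity). This operation is invalid.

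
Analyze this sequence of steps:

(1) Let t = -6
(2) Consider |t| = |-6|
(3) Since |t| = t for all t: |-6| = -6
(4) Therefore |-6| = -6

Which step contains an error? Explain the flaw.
Step 3: Since |t| = t for all t: |-6| = -6

Step 3 incorrectly states that |t| = t for all t. The correct definition is |t| = t when t >= 0, and |t| = -t when t < 0. Since -6 < 0, we have |-6| = -(-6) = 6, not -6.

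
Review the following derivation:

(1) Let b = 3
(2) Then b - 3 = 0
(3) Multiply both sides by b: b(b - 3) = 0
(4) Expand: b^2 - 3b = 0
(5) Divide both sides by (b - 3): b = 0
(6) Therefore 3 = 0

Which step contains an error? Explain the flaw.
Step 5: Divide both sides by (b - 3): b = 0

Step 5 divides both sides by (b - 3). However, since b = 3, we have (b - 3) = 0. Division by zero is undefined, making this step invalid.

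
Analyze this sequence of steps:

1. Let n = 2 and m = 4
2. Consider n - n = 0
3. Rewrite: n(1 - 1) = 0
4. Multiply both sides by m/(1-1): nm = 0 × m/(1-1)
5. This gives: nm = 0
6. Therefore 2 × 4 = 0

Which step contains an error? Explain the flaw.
Step 4: Multiply both sides by m/(1-1): nm = 0 × m/(1-1)

Step 4 multiplies both sides by m/(1-1). However, 1-1 = 0, so this is multiplication by m/0, which is undefined. We cannot multiply by an undefined expression.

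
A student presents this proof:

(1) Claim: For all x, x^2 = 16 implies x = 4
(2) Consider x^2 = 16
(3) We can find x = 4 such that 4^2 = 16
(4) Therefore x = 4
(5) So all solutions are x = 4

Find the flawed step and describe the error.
Step 4: Therefore x = 4

Step 4 incorrectly concludes that x = 4 is the only solution. The proof shows that x = 4 is A solution (existence), but does not show it is the ONLY solution (uniqueness). In fact, x = -4 is also a solution since (-4)^2 = 16. Finding one solution doesn't prove there are no others.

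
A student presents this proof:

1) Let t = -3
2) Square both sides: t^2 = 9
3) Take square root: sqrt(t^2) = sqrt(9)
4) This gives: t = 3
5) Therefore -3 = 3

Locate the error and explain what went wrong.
Step 4: This gives: t = 3

Step 4 incorrectly states that sqrt(t^2) = t. The correct identity is sqrt(t^2) = |t|. Since t = -3 < 0, we have sqrt(t^2) = |-3| = 3, not t = -3.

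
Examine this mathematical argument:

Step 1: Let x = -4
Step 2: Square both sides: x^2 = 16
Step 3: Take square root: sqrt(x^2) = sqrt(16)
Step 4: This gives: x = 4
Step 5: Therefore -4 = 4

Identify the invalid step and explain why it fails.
Step 4: This gives: x = 4

Step 4 incorrectly states that sqrt(x^2) = x. The correct identity is sqrt(x^2) = |x|. Since x = -4 < 0, we have sqrt(x^2) = |-4| = 4, not x = -4.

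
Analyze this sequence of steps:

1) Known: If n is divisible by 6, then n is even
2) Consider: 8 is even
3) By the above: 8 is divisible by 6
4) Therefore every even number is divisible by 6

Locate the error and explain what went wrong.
Step 3: By the above: 8 is divisible by 6

Step 3 commits the fallacy of affirming the consequent. The known fact 'divisible by 6 → even' does NOT imply 'even → divisible by 6'. That would be the converse, which is false. For example, 8 is even but 8 ÷ 6 = 1.33, which is not an integer.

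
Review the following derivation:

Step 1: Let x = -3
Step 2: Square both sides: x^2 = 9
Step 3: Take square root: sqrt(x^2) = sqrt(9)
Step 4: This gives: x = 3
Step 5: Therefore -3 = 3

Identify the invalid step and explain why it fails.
Step 4: This gives: x = 3

Step 4 incorrectly states that sqrt(x^2) = x. The correct identity is sqrt(x^2) = |x|. Since x = -3 < 0, we have sqrt(x^2) = |-3| = 3, not x = -3.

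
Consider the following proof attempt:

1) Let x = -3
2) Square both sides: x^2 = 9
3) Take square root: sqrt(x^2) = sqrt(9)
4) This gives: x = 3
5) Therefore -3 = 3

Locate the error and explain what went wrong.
Step 4: This gives: x = 3

Step 4 incorrectly states that sqrt(x^2) = x. The correct identity is sqrt(x^2) = |x|. Since x = -3 < 0, we have sqrt(x^2) = |-3| = 3, not x = -3.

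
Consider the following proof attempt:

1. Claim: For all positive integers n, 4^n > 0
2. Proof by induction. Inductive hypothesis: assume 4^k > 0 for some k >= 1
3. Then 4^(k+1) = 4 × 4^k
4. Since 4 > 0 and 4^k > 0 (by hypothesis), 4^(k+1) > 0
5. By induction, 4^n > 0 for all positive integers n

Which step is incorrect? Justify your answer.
Step 5: By induction, 4^n > 0 for all positive integers n

Step 5 concludes the proof by induction, but no base case was ever established. A valid induction proof requires: (1) a base case proving 4^1 > 0, and (2) an inductive step showing IF 4^k > 0 THEN 4^(k+1) > 0. Steps 2-4 correctly establish the inductive step, but without the base case the conclusion in step 5 does not follow.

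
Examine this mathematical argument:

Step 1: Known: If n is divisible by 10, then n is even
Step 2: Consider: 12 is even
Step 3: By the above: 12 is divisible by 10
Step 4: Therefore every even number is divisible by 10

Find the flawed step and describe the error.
Step 3: By the above: 12 is divisible by 10

Step 3 commits the fallacy of affirming the consequent. The known fact 'divisible by 10 → even' does NOT imply 'even → divisible by 10'. That would be the converse, which is false. For example, 12 is even but 12 ÷ 10 = 1.20, which is not an integer.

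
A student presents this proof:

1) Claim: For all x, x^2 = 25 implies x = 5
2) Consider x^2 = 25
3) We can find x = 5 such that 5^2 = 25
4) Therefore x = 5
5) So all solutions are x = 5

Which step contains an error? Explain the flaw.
Step 4: Therefore x = 5

Step 4 incorrectly concludes that x = 5 is the only solution. The proof shows that x = 5 is A solution (existence), but does not show it is the ONLY solution (uniqueness). In fact, x = -5 is also a solution since (-5)^2 = 25. Finding one solution doesn't prove there are no others.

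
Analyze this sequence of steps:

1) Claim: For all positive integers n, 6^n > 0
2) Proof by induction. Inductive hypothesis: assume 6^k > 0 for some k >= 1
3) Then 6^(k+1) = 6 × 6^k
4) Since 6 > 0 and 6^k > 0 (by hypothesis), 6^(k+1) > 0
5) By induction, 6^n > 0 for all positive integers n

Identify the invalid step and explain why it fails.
Step 5: By induction, 6^n > 0 for all positive integers n

Step 5 concludes the proof by induction, but no base case was ever established. A valid induction proof requires: (1) a base case proving 6^1 > 0, and (2) an inductive step showing IF 6^k > 0 THEN 6^(k+1) > 0. Steps 2-4 correctly establish the inductive step, but without the base case the conclusion in step 5 does not follow.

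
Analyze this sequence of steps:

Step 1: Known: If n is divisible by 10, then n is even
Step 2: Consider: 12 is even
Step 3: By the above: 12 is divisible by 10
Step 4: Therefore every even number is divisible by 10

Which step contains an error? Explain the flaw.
Step 3: By the above: 12 is divisible by 10

Step 3 commits the fallacy of affirming the consequent. The known fact 'divisible by 10 → even' does NOT imply 'even → divisible by 10'. That would be the converse, which is false. For example, 12 is even but 12 ÷ 10 = 1.20, which is not an integer.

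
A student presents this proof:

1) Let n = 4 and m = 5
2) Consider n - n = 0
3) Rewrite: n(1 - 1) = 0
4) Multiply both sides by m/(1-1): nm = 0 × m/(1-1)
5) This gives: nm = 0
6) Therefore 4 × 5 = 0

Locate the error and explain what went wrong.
Step 4: Multiply both sides by m/(1-1): nm = 0 × m/(1-1)

Step 4 multiplies both sides by m/(1-1). However, 1-1 = 0, so this is multiplication by m/0, which is undefined. We cannot multiply by an undefined expression.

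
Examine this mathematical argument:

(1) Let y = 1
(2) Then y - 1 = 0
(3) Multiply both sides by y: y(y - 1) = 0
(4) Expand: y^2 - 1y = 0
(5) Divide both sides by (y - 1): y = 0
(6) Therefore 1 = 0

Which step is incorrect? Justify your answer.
Step 5: Divide both sides by (y - 1): y = 0

Step 5 divides both sides by (y - 1). However, since y = 1, we have (y - 1) = 0. Division by zero is undefined, making this step invalid.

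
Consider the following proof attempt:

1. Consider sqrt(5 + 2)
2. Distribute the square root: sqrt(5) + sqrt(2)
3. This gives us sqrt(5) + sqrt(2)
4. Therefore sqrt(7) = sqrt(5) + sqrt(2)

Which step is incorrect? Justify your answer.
Step 2: Distribute the square root: sqrt(5) + sqrt(2)

Step 2 incorrectly 'distributes' the square root over addition. The square root function does not distribute: sqrt(a + b) ≠ sqrt(a) + sqrt(b). In fact, sqrt(5 + 2) = sqrt(7) ≈ 2.6458, while sqrt(5) + sqrt(2) ≈ 3.6503.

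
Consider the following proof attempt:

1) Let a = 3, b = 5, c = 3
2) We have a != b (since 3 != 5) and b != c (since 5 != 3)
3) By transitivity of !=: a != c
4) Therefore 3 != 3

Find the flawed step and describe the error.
Step 3: By transitivity of !=: a != c

Step 3 incorrectly applies transitivity to the '!=' relation. Transitivity states: if a R b and b R c, then a R c. However, '!=' is not transitive. Counterexample: 3 != 5 and 5 != 3, but 3 = 3 (both equal 3). Transitivity holds for relations like <, <=, =, but not for !=.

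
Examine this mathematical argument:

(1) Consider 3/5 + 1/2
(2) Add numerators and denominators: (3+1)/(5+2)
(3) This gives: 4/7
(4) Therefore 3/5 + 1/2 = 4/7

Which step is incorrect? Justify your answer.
Step 2: Add numerators and denominators: (3+1)/(5+2)

Step 2 incorrectly adds fractions by separately adding numerators and denominators. This is wrong. The correct method requires a common denominator: 3/5 + 1/2 = (3×2 + 1×5)/(5×2) = 11/10 = 11/10. The method used gives 4/7, which is different.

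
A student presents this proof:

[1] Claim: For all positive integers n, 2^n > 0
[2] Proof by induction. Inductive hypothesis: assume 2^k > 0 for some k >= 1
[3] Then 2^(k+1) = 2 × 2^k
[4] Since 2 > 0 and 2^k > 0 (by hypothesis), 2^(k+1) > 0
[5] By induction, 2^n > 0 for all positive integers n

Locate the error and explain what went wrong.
Step 5: By induction, 2^n > 0 for all positive integers n

Step 5 concludes the proof by induction, but no base case was ever established. A valid induction proof requires: (1) a base case proving 2^1 > 0, and (2) an inductive step showing IF 2^k > 0 THEN 2^(k+1) > 0. Steps 2-4 correctly establish the inductive step, but without the base case the conclusion in step 5 does not follow.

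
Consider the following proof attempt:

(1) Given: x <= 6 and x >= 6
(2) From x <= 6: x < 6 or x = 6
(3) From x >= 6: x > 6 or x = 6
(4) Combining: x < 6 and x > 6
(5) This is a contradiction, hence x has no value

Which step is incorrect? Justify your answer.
Step 4: Combining: x < 6 and x > 6

Step 4 incorrectly combines the conditions. From x <= 6 and x >= 6, the intersection is x = 6. The error treats the 'or' cases as 'and' requirements. The correct conclusion is that x = 6 is the unique solution, not that no solution exists.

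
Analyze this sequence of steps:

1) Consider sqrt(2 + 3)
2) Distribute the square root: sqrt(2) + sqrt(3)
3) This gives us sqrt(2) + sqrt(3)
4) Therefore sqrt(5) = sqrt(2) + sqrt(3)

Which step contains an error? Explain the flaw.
Step 2: Distribute the square root: sqrt(2) + sqrt(3)

Step 2 incorrectly 'distributes' the square root over addition. The square root function does not distribute: sqrt(a + b) ≠ sqrt(a) + sqrt(b). In fact, sqrt(2 + 3) = sqrt(5) ≈ 2.2361, while sqrt(2) + sqrt(3) ≈ 3.1463.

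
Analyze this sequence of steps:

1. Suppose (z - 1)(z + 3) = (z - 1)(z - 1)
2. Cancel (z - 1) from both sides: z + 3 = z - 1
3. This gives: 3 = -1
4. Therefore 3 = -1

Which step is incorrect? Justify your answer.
Step 2: Cancel (z - 1) from both sides: z + 3 = z - 1

Step 2 cancels (z - 1) from both sides. This is only valid if (z - 1) ≠ 0, i.e., z ≠ 1. When z = 1, both sides equal zero regardless of the other factors. The correct approach requires considering z = 1 as a separate case.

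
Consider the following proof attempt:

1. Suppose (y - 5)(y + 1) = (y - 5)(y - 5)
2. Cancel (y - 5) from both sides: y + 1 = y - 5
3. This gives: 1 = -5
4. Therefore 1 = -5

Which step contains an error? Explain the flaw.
Step 2: Cancel (y - 5) from both sides: y + 1 = y - 5

Step 2 cancels (y - 5) from both sides. This is only valid if (y - 5) ≠ 0, i.e., y ≠ 5. When y = 5, both sides equal zero regardless of the other factors. The correct approach requires considering y = 5 as a separate case.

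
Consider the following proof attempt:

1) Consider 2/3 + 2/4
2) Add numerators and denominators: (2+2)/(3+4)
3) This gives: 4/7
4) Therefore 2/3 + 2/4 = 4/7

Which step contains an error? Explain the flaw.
Step 2: Add numerators and denominators: (2+2)/(3+4)

Step 2 incorrectly adds fractions by separately adding numerators and denominators. This is wrong. The correct method requires a common denominator: 2/3 + 2/4 = (2×4 + 2×3)/(3×4) = 14/12 = 7/6. The method used gives 4/7, which is different.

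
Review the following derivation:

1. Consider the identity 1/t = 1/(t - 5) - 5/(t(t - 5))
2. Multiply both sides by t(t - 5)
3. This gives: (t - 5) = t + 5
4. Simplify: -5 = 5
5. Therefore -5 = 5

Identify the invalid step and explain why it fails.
Step 3: This gives: (t - 5) = t + 5

Step 3 makes a sign error when clearing denominators. Multiplying -5/(t(t - 5)) by t(t - 5) gives -5, not +5. The correct result is (t - 5) = t - 5, which is trivially true, not (t - 5) = t + 5. (Step 1 is a valid identity: 1/(t - 5) - 5/(t(t - 5)) = (t - 5)/(t(t - 5)) = 1/t.)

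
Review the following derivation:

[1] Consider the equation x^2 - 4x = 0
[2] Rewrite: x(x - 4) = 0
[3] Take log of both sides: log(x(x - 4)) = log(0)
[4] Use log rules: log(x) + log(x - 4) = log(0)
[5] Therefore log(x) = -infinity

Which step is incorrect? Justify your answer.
Step 3: Take log of both sides: log(x(x - 4)) = log(0)

Step 3 takes the logarithm of both sides, resulting in log(0) on the right side. The logarithm is only defined for positive numbers; log(0) is undefined (approaches negative infinity). This operation is invalid.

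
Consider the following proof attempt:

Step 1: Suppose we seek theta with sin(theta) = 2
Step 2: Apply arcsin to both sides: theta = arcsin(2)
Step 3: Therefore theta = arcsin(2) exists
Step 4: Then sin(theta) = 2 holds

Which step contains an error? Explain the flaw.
Step 2: Apply arcsin to both sides: theta = arcsin(2)

Step 2 applies arcsin to 2. However, arcsin(x) is only defined for x in [-1, 1] because sin(theta) can only produce values in that range. Since |2| > 1, arcsin(2) is undefined. There is no angle whose sine equals 2.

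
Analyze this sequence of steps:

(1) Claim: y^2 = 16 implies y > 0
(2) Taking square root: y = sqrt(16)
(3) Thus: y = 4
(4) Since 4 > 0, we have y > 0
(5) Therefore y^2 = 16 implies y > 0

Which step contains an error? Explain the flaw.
Step 2: Taking square root: y = sqrt(16)

Step 2 takes the square root and assumes the positive root only. The equation y^2 = 16 actually has two solutions: y = 4 and y = -4. The proof silently assumes y > 0 without justification, then uses this assumption to conclude y > 0, which is circular. The counterexample y = -4 shows the claim is false.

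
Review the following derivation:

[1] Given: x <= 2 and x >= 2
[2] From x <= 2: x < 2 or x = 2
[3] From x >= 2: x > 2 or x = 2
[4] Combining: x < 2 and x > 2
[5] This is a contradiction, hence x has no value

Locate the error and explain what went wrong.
Step 4: Combining: x < 2 and x > 2

Step 4 incorrectly combines the conditions. From x <= 2 and x >= 2, the intersection is x = 2. The error treats the 'or' cases as 'and' requirements. The correct conclusion is that x = 2 is the unique solution, not that no solution exists.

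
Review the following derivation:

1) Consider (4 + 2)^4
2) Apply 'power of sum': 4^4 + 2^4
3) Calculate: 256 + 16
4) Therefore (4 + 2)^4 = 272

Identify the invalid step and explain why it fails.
Step 2: Apply 'power of sum': 4^4 + 2^4

Step 2 incorrectly applies a non-existent rule '(a+b)^n = a^n + b^n'. This is false in general. The correct expansion uses the binomial theorem. The actual value is (4 + 2)^4 = 6^4 = 1296, not 272.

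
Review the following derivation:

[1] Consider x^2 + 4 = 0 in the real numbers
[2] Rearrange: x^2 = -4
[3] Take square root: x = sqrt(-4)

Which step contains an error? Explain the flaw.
Step 3: Take square root: x = sqrt(-4)

Step 3 takes the square root of -4, which is negative. In the real number system, the square root of a negative number is undefined. The equation x^2 + 4 = 0 has no real solutions. Square roots of negative numbers only exist in the complex numbers.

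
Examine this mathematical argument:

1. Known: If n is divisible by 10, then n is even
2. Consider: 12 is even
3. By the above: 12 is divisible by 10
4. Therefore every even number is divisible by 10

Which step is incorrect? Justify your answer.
Step 3: By the above: 12 is divisible by 10

Step 3 commits the fallacy of affirming the consequent. The known fact 'divisible by 10 → even' does NOT imply 'even → divisible by 10'. That would be the converse, which is false. For example, 12 is even but 12 ÷ 10 = 1.20, which is not an integer.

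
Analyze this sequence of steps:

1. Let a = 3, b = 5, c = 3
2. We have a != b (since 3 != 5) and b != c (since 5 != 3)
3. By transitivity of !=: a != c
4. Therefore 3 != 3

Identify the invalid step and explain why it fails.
Step 3: By transitivity of !=: a != c

Step 3 incorrectly applies transitivity to the '!=' relation. Transitivity states: if a R b and b R c, then a R c. However, '!=' is not transitive. Counterexample: 3 != 5 and 5 != 3, but 3 = 3 (both equal 3). Transitivity holds for relations like <, <=, =, but not for !=.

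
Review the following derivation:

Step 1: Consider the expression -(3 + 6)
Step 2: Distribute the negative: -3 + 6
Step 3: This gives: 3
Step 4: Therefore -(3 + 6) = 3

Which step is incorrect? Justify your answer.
Step 2: Distribute the negative: -3 + 6

Step 2 incorrectly distributes the negative sign. The correct distribution is -(3 + 6) = -3 - 6 = -9. The negative must be applied to both terms, not just the first. The error treats -(3 + 6) as -3 + 6, which equals 3 instead of -9.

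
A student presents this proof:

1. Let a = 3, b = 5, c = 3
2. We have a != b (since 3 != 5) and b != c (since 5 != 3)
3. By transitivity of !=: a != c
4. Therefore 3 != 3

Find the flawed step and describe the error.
Step 3: By transitivity of !=: a != c

Step 3 incorrectly applies transitivity to the '!=' relation. Transitivity states: if a R b and b R c, then a R c. However, '!=' is not transitive. Counterexample: 3 != 5 and 5 != 3, but 3 = 3 (both equal 3). Transitivity holds for relations like <, <=, =, but not for !=.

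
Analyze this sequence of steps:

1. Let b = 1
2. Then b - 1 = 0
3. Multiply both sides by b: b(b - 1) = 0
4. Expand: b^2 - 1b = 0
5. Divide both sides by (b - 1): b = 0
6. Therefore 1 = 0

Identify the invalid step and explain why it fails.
Step 5: Divide both sides by (b - 1): b = 0

Step 5 divides both sides by (b - 1). However, since b = 1, we have (b - 1) = 0. Division by zero is undefined, making this step invalid.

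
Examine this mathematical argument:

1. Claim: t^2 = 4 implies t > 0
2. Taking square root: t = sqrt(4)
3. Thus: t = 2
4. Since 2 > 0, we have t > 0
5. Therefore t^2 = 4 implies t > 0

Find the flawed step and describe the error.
Step 2: Taking square root: t = sqrt(4)

Step 2 takes the square root and assumes the positive root only. The equation t^2 = 4 actually has two solutions: t = 2 and t = -2. The proof silently assumes t > 0 without justification, then uses this assumption to conclude t > 0, which is circular. The counterexample t = -2 shows the claim is false.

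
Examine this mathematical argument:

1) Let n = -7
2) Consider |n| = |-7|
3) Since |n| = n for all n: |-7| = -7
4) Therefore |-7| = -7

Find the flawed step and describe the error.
Step 3: Since |n| = n for all n: |-7| = -7

Step 3 incorrectly states that |n| = n for all n. The correct definition is |n| = n when n >= 0, and |n| = -n when n < 0. Since -7 < 0, we have |-7| = -(-7) = 7, not -7.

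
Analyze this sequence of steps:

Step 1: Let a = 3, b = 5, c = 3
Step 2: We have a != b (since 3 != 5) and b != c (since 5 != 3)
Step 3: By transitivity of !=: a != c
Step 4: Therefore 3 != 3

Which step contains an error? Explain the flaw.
Step 3: By transitivity of !=: a != c

Step 3 incorrectly applies transitivity to the '!=' relation. Transitivity states: if a R b and b R c, then a R c. However, '!=' is not transitive. Counterexample: 3 != 5 and 5 != 3, but 3 = 3 (both equal 3). Transitivity holds for relations like <, <=, =, but not for !=.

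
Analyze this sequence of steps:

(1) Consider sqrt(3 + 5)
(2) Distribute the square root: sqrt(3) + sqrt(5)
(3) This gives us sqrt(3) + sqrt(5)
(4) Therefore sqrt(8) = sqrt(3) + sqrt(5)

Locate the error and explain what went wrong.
Step 2: Distribute the square root: sqrt(3) + sqrt(5)

Step 2 incorrectly 'distributes' the square root over addition. The square root function does not distribute: sqrt(a + b) ≠ sqrt(a) + sqrt(b). In fact, sqrt(3 + 5) = sqrt(8) ≈ 2.8284, while sqrt(3) + sqrt(5) ≈ 3.9681.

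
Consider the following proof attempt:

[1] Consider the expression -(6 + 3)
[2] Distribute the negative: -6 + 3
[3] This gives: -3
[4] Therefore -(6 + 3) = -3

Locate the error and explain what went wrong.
Step 2: Distribute the negative: -6 + 3

Step 2 incorrectly distributes the negative sign. The correct distribution is -(6 + 3) = -6 - 3 = -9. The negative must be applied to both terms, not just the first. The error treats -(6 + 3) as -6 + 3, which equals -3 instead of -9.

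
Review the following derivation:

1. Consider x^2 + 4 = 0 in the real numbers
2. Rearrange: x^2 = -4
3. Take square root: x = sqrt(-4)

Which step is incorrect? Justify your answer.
Step 3: Take square root: x = sqrt(-4)

Step 3 takes the square root of -4, which is negative. In the real number system, the square root of a negative number is undefined. The equation x^2 + 4 = 0 has no real solutions. Square roots of negative numbers only exist in the complex numbers.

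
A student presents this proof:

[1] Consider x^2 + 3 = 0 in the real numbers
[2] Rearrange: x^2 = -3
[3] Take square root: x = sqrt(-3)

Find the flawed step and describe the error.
Step 3: Take square root: x = sqrt(-3)

Step 3 takes the square root of -3, which is negative. In the real number system, the square root of a negative number is undefined. The equation x^2 + 3 = 0 has no real solutions. Square roots of negative numbers only exist in the complex numbers.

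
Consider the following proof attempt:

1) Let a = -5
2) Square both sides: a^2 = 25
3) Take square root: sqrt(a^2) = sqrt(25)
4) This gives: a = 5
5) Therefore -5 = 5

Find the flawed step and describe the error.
Step 4: This gives: a = 5

Step 4 incorrectly states that sqrt(a^2) = a. The correct identity is sqrt(a^2) = |a|. Since a = -5 < 0, we have sqrt(a^2) = |-5| = 5, not a = -5.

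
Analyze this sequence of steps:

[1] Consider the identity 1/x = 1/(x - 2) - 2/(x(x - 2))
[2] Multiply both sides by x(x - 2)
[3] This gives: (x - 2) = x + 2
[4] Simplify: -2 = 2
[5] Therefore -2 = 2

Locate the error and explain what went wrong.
Step 3: This gives: (x - 2) = x + 2

Step 3 makes a sign error when clearing denominators. Multiplying -2/(x(x - 2)) by x(x - 2) gives -2, not +2. The correct result is (x - 2) = x - 2, which is trivially true, not (x - 2) = x + 2. (Step 1 is a valid identity: 1/(x - 2) - 2/(x(x - 2)) = (x - 2)/(x(x - 2)) = 1/x.)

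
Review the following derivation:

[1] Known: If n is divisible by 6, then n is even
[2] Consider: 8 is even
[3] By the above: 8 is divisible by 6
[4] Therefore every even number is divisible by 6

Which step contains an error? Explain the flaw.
Step 3: By the above: 8 is divisible by 6

Step 3 commits the fallacy of affirming the consequent. The known fact 'divisible by 6 → even' does NOT imply 'even → divisible by 6'. That would be the converse, which is false. For example, 8 is even but 8 ÷ 6 = 1.33, which is not an integer.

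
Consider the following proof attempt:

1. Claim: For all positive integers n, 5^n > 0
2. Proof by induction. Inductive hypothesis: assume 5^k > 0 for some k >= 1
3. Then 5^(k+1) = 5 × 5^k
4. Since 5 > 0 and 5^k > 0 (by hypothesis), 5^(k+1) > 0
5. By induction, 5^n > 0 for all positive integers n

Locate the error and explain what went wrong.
Step 5: By induction, 5^n > 0 for all positive integers n

Step 5 concludes the proof by induction, but no base case was ever established. A valid induction proof requires: (1) a base case proving 5^1 > 0, and (2) an inductive step showing IF 5^k > 0 THEN 5^(k+1) > 0. Steps 2-4 correctly establish the inductive step, but without the base case the conclusion in step 5 does not follow.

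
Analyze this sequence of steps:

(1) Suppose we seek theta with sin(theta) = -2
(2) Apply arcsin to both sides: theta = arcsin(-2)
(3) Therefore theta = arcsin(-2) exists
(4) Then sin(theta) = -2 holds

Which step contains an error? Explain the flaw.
Step 2: Apply arcsin to both sides: theta = arcsin(-2)

Step 2 applies arcsin to -2. However, arcsin(x) is only defined for x in [-1, 1] because sin(theta) can only produce values in that range. Since |-2| > 1, arcsin(-2) is undefined. There is no angle whose sine equals -2.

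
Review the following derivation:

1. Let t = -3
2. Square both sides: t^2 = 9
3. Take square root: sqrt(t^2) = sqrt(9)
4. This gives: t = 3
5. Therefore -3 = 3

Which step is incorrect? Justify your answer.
Step 4: This gives: t = 3

Step 4 incorrectly states that sqrt(t^2) = t. The correct identity is sqrt(t^2) = |t|. Since t = -3 < 0, we have sqrt(t^2) = |-3| = 3, not t = -3.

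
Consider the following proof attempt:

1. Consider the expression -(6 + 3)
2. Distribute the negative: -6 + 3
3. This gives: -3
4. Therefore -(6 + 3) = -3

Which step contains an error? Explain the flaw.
Step 2: Distribute the negative: -6 + 3

Step 2 incorrectly distributes the negative sign. The correct distribution is -(6 + 3) = -6 - 3 = -9. The negative must be applied to both terms, not just the first. The error treats -(6 + 3) as -6 + 3, which equals -3 instead of -9.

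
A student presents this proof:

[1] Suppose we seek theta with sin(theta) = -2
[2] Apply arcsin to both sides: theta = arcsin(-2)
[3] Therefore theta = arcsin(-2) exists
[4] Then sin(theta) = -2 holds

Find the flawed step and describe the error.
Step 2: Apply arcsin to both sides: theta = arcsin(-2)

Step 2 applies arcsin to -2. However, arcsin(x) is only defined for x in [-1, 1] because sin(theta) can only produce values in that range. Since |-2| > 1, arcsin(-2) is undefined. There is no angle whose sine equals -2.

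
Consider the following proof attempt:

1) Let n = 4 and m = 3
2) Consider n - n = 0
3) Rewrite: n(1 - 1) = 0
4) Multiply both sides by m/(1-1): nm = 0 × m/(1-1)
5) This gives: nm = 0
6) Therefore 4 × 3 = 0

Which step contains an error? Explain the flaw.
Step 4: Multiply both sides by m/(1-1): nm = 0 × m/(1-1)

Step 4 multiplies both sides by m/(1-1). However, 1-1 = 0, so this is multiplication by m/0, which is undefined. We cannot multiply by an undefined expression.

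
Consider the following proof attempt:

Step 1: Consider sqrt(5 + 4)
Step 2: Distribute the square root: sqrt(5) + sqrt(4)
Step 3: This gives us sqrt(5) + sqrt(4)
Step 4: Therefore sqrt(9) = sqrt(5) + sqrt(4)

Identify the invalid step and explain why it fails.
Step 2: Distribute the square root: sqrt(5) + sqrt(4)

Step 2 incorrectly 'distributes' the square root over addition. The square root function does not distribute: sqrt(a + b) ≠ sqrt(a) + sqrt(b). In fact, sqrt(5 + 4) = sqrt(9) ≈ 3.0000, while sqrt(5) + sqrt(4) ≈ 4.2361.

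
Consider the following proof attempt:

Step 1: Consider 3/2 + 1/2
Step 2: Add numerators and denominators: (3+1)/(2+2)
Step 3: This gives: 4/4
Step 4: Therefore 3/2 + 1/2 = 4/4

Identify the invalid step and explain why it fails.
Step 2: Add numerators and denominators: (3+1)/(2+2)

Step 2 incorrectly adds fractions by separately adding numerators and denominators. This is wrong. The correct method requires a common denominator: 3/2 + 1/2 = (3×2 + 1×2)/(2×2) = 8/4 = 2. The method used gives 4/4, which is different.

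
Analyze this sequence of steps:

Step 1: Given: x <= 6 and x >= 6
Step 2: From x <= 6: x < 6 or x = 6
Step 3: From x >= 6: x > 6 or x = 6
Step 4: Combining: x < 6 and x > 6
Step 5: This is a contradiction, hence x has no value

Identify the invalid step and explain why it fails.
Step 4: Combining: x < 6 and x > 6

Step 4 incorrectly combines the conditions. From x <= 6 and x >= 6, the intersection is x = 6. The error treats the 'or' cases as 'and' requirements. The correct conclusion is that x = 6 is the unique solution, not that no solution exists.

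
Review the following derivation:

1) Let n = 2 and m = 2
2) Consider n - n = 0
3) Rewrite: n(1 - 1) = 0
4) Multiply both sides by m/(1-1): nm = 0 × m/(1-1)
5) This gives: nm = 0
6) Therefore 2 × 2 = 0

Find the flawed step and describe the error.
Step 4: Multiply both sides by m/(1-1): nm = 0 × m/(1-1)

Step 4 multiplies both sides by m/(1-1). However, 1-1 = 0, so this is multiplication by m/0, which is undefined. We cannot multiply by an undefined expression.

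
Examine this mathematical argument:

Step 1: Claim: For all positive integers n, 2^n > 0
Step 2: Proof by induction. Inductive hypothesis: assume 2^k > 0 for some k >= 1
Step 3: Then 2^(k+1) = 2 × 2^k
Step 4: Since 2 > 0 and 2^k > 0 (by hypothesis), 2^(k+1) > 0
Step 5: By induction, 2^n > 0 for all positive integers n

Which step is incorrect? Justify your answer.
Step 5: By induction, 2^n > 0 for all positive integers n

Step 5 concludes the proof by induction, but no base case was ever established. A valid induction proof requires: (1) a base case proving 2^1 > 0, and (2) an inductive step showing IF 2^k > 0 THEN 2^(k+1) > 0. Steps 2-4 correctly establish the inductive step, but without the base case the conclusion in step 5 does not follow.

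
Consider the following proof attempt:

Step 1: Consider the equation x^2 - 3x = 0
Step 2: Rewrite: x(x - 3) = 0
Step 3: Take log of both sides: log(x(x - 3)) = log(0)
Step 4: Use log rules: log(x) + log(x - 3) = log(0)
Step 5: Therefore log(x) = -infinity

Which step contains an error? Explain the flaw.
Step 3: Take log of both sides: log(x(x - 3)) = log(0)

Step 3 takes the logarithm of both sides, resulting in log(0) on the right side. The logarithm is only defined for positive numbers; log(0) is undefined (approaches negative infinity). This operation is invalid.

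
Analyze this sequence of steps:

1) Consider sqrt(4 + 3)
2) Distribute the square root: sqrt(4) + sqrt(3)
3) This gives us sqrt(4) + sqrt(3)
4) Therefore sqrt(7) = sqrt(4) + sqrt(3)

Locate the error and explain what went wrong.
Step 2: Distribute the square root: sqrt(4) + sqrt(3)

Step 2 incorrectly 'distributes' the square root over addition. The square root function does not distribute: sqrt(a + b) ≠ sqrt(a) + sqrt(b). In fact, sqrt(4 + 3) = sqrt(7) ≈ 2.6458, while sqrt(4) + sqrt(3) ≈ 3.7321.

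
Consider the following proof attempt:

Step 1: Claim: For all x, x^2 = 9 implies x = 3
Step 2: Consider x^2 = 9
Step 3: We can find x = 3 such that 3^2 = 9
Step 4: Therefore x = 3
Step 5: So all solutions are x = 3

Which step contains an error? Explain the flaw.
Step 4: Therefore x = 3

Step 4 incorrectly concludes that x = 3 is the only solution. The proof shows that x = 3 is A solution (existence), but does not show it is the ONLY solution (uniqueness). In fact, x = -3 is also a solution since (-3)^2 = 9. Finding one solution doesn't prove there are no others.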